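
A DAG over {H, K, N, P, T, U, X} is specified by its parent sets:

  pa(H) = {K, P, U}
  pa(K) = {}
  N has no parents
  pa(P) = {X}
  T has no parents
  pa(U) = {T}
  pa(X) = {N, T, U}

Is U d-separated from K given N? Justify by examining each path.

There are 3 undirected paths between U and K; checking each against the conditioning set {N}:
Path 1: U ← T → X → P → H ← K
  H is a collider here and neither H nor any of its descendants is conditioned on, so the collider stays closed — the path is blocked at H.
Path 2: U → X → P → H ← K
  H is a collider here and neither H nor any of its descendants is conditioned on, so the collider stays closed — the path is blocked at H.
Path 3: U → H ← K
  H is a collider here and neither H nor any of its descendants is conditioned on, so the collider stays closed — the path is blocked at H.
All paths are blocked; U ⊥ K | {N} holds.

Yes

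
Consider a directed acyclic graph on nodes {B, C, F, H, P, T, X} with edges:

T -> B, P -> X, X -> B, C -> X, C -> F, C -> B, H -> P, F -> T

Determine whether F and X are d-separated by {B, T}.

No — F and X are not d-separated given {B, T}.

Enumerating the 4 paths from F to X and testing each for blocking by {B, T}:
  1. F ← C → X — C:fork[open] ⇒ active
  2. F ← C → B ← X — C:fork[open]; B:collider[open] ⇒ active
  3. F → T → B ← X — T:chain[blocks]; B:collider[open] ⇒ blocked
  4. F → T → B ← C → X — T:chain[blocks]; B:collider[open]; C:fork[open] ⇒ blocked
Because an active path exists, F and X are not d-separated.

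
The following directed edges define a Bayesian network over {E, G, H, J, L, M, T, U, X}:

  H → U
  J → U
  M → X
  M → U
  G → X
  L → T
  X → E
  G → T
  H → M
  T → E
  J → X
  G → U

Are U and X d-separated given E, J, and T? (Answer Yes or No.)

No

Enumerating the 5 paths from U to X and testing each for blocking by {E, J, T}:
  1. U ← G → T → E ← X — G:fork[open]; T:chain[blocks]; E:collider[open] ⇒ blocked
  2. U ← G → X — G:fork[open] ⇒ active
  3. U ← H → M → X — H:fork[open]; M:chain[open] ⇒ active
  4. U ← J → X — J:fork[blocks] ⇒ blocked
  5. U ← M → X — M:fork[open] ⇒ active
At least one path is unblocked, so d-separation fails.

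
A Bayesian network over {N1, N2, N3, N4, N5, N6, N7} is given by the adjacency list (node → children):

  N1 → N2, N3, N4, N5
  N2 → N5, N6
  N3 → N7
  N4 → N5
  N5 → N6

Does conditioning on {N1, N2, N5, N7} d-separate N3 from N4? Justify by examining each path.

4 paths connect N3 and N4; each must be blocked for d-separation to hold:
Path 1: N3 ← N1 → N2 → N6 ← N5 ← N4
  N1 is a fork here and N1 is conditioned on, so the path is blocked at N1.
Path 2: N3 ← N1 → N2 → N5 ← N4
  N1 is a fork here and N1 is conditioned on, so the path is blocked at N1.
Path 3: N3 ← N1 → N4
  N1 is a fork here and N1 is conditioned on, so the path is blocked at N1.
Path 4: N3 ← N1 → N5 ← N4
  N1 is a fork here and N1 is conditioned on, so the path is blocked at N1.
Every path is blocked, so N3 and N4 are d-separated given {N1, N2, N5, N7}.

Yes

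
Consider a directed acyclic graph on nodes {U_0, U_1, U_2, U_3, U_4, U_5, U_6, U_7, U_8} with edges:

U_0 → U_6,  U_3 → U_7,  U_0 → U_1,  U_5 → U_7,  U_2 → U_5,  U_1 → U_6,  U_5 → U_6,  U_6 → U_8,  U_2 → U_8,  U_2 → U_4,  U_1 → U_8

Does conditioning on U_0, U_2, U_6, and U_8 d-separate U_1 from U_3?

Yes

6 paths connect U_1 and U_3; each must be blocked for d-separation to hold:
  1. U_1 → U_8 ← U_6 ← U_5 → U_7 ← U_3 — U_8:collider[open]; U_6:chain[blocks]; U_5:fork[open]; U_7:collider[blocks] ⇒ blocked
  2. U_1 → U_8 ← U_2 → U_5 → U_7 ← U_3 — U_8:collider[open]; U_2:fork[blocks]; U_5:chain[open]; U_7:collider[blocks] ⇒ blocked
  3. U_1 → U_6 → U_8 ← U_2 → U_5 → U_7 ← U_3 — U_6:chain[blocks]; U_8:collider[open]; U_2:fork[blocks]; U_5:chain[open]; U_7:collider[blocks] ⇒ blocked
  4. U_1 → U_6 ← U_5 → U_7 ← U_3 — U_6:collider[open]; U_5:fork[open]; U_7:collider[blocks] ⇒ blocked
  5. U_1 ← U_0 → U_6 → U_8 ← U_2 → U_5 → U_7 ← U_3 — U_0:fork[blocks]; U_6:chain[blocks]; U_8:collider[open]; U_2:fork[blocks]; U_5:chain[open]; U_7:collider[blocks] ⇒ blocked
  6. U_1 ← U_0 → U_6 ← U_5 → U_7 ← U_3 — U_0:fork[blocks]; U_6:collider[open]; U_5:fork[open]; U_7:collider[blocks] ⇒ blocked
Since every path is blocked, d-separation holds.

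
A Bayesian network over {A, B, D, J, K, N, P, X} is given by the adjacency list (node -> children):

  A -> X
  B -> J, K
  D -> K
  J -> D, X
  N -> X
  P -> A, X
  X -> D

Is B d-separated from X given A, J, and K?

No — B and X are not d-separated given {A, J, K}.

4 paths connect B and X; each must be blocked for d-separation to hold:
Path 1: B → K ← D ← J → X
  J is a fork here and J is conditioned on, so the path is blocked at J.
Path 2: B → K ← D ← X
  K is a collider and K is conditioned on, which opens it; D is a chain and D is not conditioned on — no node blocks this path, so it is active.
Path 3: B → J → D ← X
  J is a chain here and J is conditioned on, so the path is blocked at J.
Path 4: B → J → X
  J is a chain here and J is conditioned on, so the path is blocked at J.
At least one path is unblocked, so d-separation fails.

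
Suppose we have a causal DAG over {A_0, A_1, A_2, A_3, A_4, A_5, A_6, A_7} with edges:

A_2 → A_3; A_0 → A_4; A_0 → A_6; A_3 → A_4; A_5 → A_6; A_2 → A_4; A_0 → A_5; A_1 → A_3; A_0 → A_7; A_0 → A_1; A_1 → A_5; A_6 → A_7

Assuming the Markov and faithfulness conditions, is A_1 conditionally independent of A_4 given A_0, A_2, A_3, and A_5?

There are 6 undirected paths between A_1 and A_4; checking each against the conditioning set {A_0, A_2, A_3, A_5}:
  1. A_1 → A_3 ← A_2 → A_4 — A_3:collider[open]; A_2:fork[blocks] ⇒ blocked
  2. A_1 → A_3 → A_4 — A_3:chain[blocks] ⇒ blocked
  3. A_1 ← A_0 → A_4 — A_0:fork[blocks] ⇒ blocked
  4. A_1 → A_5 → A_6 → A_7 ← A_0 → A_4 — A_5:chain[blocks]; A_6:chain[open]; A_7:collider[blocks]; A_0:fork[blocks] ⇒ blocked
  5. A_1 → A_5 → A_6 ← A_0 → A_4 — A_5:chain[blocks]; A_6:collider[blocks]; A_0:fork[blocks] ⇒ blocked
  6. A_1 → A_5 ← A_0 → A_4 — A_5:collider[open]; A_0:fork[blocks] ⇒ blocked
Since every path is blocked, d-separation holds.

Yes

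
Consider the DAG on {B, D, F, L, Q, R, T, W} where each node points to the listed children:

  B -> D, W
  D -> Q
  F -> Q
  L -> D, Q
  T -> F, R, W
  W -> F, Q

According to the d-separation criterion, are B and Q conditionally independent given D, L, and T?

No

We examine all 5 paths between B and Q:
Path 1: B → D ← L → Q
  L is a fork here and L is conditioned on, so the path is blocked at L.
Path 2: B → D → Q
  D is a chain here and D is conditioned on, so the path is blocked at D.
Path 3: B → W ← T → F → Q
  W is a collider here and neither W nor any of its descendants is conditioned on, so the collider stays closed — the path is blocked at W.
Path 4: B → W → F → Q
  W is a chain and W is not conditioned on; F is a chain and F is not conditioned on — no node blocks this path, so it is active.
Path 5: B → W → Q
  W is a chain and W is not conditioned on — no node blocks this path, so it is active.
Because an active path exists, B and Q are not d-separated.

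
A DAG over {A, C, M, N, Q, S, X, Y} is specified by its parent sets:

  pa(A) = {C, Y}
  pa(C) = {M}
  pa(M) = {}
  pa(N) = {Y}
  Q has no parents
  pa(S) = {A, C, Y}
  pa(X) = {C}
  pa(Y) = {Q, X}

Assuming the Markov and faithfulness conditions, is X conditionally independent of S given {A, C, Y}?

6 paths connect X and S; each must be blocked for d-separation to hold:
  1. X → Y → S — Y:chain[blocks] ⇒ blocked
  2. X → Y → A → S — Y:chain[blocks]; A:chain[blocks] ⇒ blocked
  3. X → Y → A ← C → S — Y:chain[blocks]; A:collider[open]; C:fork[blocks] ⇒ blocked
  4. X ← C → S — C:fork[blocks] ⇒ blocked
  5. X ← C → A ← Y → S — C:fork[blocks]; A:collider[open]; Y:fork[blocks] ⇒ blocked
  6. X ← C → A → S — C:fork[blocks]; A:chain[blocks] ⇒ blocked
All paths are blocked; X ⊥ S | {A, C, Y} holds.

Yes — X and S are d-separated given {A, C, Y}.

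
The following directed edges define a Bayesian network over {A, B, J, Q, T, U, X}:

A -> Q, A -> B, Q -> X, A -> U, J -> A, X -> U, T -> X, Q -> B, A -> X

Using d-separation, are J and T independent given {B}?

Yes

4 paths connect J and T; each must be blocked for d-separation to hold:
Path 1: J → A → B ← Q → X ← T
  X is a collider here and neither X nor any of its descendants is conditioned on, so the collider stays closed — the path is blocked at X.
Path 2: J → A → U ← X ← T
  U is a collider here and neither U nor any of its descendants is conditioned on, so the collider stays closed — the path is blocked at U.
Path 3: J → A → Q → X ← T
  X is a collider here and neither X nor any of its descendants is conditioned on, so the collider stays closed — the path is blocked at X.
Path 4: J → A → X ← T
  X is a collider here and neither X nor any of its descendants is conditioned on, so the collider stays closed — the path is blocked at X.
All paths are blocked; J ⊥ T | {B} holds.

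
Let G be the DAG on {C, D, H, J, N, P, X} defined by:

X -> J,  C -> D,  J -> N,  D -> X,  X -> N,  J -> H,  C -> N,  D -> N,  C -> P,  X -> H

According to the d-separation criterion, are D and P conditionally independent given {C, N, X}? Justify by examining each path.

There are 5 undirected paths between D and P; checking each against the conditioning set {C, N, X}:
  1. D → N ← C → P — N:collider[open]; C:fork[blocks] ⇒ blocked
  2. D ← C → P — C:fork[blocks] ⇒ blocked
  3. D → X → J → N ← C → P — X:chain[blocks]; J:chain[open]; N:collider[open]; C:fork[blocks] ⇒ blocked
  4. D → X → N ← C → P — X:chain[blocks]; N:collider[open]; C:fork[blocks] ⇒ blocked
  5. D → X → H ← J → N ← C → P — X:chain[blocks]; H:collider[blocks]; J:fork[open]; N:collider[open]; C:fork[blocks] ⇒ blocked
Since every path is blocked, d-separation holds.

Yes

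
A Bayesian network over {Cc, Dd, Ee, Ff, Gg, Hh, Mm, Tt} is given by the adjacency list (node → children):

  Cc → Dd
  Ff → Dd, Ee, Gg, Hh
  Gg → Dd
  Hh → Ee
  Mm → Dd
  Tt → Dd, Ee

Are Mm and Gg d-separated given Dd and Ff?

No

Enumerating the 4 paths from Mm to Gg and testing each for blocking by {Dd, Ff}:
  1. Mm → Dd ← Tt → Ee ← Hh ← Ff → Gg — Dd:collider[open]; Tt:fork[open]; Ee:collider[blocks]; Hh:chain[open]; Ff:fork[blocks] ⇒ blocked
  2. Mm → Dd ← Tt → Ee ← Ff → Gg — Dd:collider[open]; Tt:fork[open]; Ee:collider[blocks]; Ff:fork[blocks] ⇒ blocked
  3. Mm → Dd ← Gg — Dd:collider[open] ⇒ active
  4. Mm → Dd ← Ff → Gg — Dd:collider[open]; Ff:fork[blocks] ⇒ blocked
At least one path is unblocked, so d-separation fails.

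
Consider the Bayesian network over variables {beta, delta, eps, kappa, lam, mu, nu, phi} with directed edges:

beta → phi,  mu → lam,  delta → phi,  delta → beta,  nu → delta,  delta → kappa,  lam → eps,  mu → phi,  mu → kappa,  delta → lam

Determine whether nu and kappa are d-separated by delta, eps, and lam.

There are 4 undirected paths between nu and kappa; checking each against the conditioning set {delta, eps, lam}:
Path 1: nu → delta → kappa
  delta is a chain here and delta is conditioned on, so the path is blocked at delta.
Path 2: nu → delta → beta → phi ← mu → kappa
  delta is a chain here and delta is conditioned on, so the path is blocked at delta.
Path 3: nu → delta → lam ← mu → kappa
  delta is a chain here and delta is conditioned on, so the path is blocked at delta.
Path 4: nu → delta → phi ← mu → kappa
  delta is a chain here and delta is conditioned on, so the path is blocked at delta.
Since every path is blocked, d-separation holds.

Yes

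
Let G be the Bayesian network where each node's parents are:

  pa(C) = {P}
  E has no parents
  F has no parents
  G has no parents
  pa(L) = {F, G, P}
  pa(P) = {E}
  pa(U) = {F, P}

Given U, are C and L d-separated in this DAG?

2 paths connect C and L; each must be blocked for d-separation to hold:
  1. C ← P → U ← F → L — P:fork[open]; U:collider[open]; F:fork[open] ⇒ active
  2. C ← P → L — P:fork[open] ⇒ active
Since the path C ← P → U ← F → L is active, C and L are not d-separated given {U}.

No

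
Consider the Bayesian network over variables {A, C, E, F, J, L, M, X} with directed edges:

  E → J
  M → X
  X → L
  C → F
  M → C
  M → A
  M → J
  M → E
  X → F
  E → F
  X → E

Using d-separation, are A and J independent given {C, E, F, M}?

Yes — A and J are d-separated given {C, E, F, M}.

We examine all 6 paths between A and J:
Path 1: A ← M → X → F ← E → J
  M is a fork here and M is conditioned on, so the path is blocked at M.
Path 2: A ← M → X → E → J
  M is a fork here and M is conditioned on, so the path is blocked at M.
Path 3: A ← M → J
  M is a fork here and M is conditioned on, so the path is blocked at M.
Path 4: A ← M → C → F ← X → E → J
  M is a fork here and M is conditioned on, so the path is blocked at M.
Path 5: A ← M → C → F ← E → J
  M is a fork here and M is conditioned on, so the path is blocked at M.
Path 6: A ← M → E → J
  M is a fork here and M is conditioned on, so the path is blocked at M.
Since every path is blocked, d-separation holds.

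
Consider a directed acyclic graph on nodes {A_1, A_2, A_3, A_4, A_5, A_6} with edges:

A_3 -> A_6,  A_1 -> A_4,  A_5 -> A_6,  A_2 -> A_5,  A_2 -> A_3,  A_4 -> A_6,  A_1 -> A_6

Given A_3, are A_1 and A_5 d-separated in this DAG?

There are 4 undirected paths between A_1 and A_5; checking each against the conditioning set {A_3}:
Path 1: A_1 → A_6 ← A_5
  A_6 is a collider here and neither A_6 nor any of its descendants is conditioned on, so the collider stays closed — the path is blocked at A_6.
Path 2: A_1 → A_6 ← A_3 ← A_2 → A_5
  A_6 is a collider here and neither A_6 nor any of its descendants is conditioned on, so the collider stays closed — the path is blocked at A_6.
Path 3: A_1 → A_4 → A_6 ← A_5
  A_6 is a collider here and neither A_6 nor any of its descendants is conditioned on, so the collider stays closed — the path is blocked at A_6.
Path 4: A_1 → A_4 → A_6 ← A_3 ← A_2 → A_5
  A_6 is a collider here and neither A_6 nor any of its descendants is conditioned on, so the collider stays closed — the path is blocked at A_6.
Since every path is blocked, d-separation holds.

Yes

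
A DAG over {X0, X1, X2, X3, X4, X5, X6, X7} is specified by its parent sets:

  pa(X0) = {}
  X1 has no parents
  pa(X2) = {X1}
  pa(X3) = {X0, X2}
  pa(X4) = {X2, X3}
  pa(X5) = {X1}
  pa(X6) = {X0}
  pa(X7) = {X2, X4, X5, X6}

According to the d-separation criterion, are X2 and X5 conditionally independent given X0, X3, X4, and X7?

No — X2 and X5 are not d-separated given {X0, X3, X4, X7}.

Enumerating the 6 paths from X2 to X5 and testing each for blocking by {X0, X3, X4, X7}:
Path 1: X2 → X7 ← X5
  X7 is a collider and X7 is conditioned on, which opens it — no node blocks this path, so it is active.
Path 2: X2 → X3 → X4 → X7 ← X5
  X3 is a chain here and X3 is conditioned on, so the path is blocked at X3.
Path 3: X2 → X3 ← X0 → X6 → X7 ← X5
  X0 is a fork here and X0 is conditioned on, so the path is blocked at X0.
Path 4: X2 ← X1 → X5
  X1 is a fork and X1 is not conditioned on — no node blocks this path, so it is active.
Path 5: X2 → X4 → X7 ← X5
  X4 is a chain here and X4 is conditioned on, so the path is blocked at X4.
Path 6: X2 → X4 ← X3 ← X0 → X6 → X7 ← X5
  X3 is a chain here and X3 is conditioned on, so the path is blocked at X3.
Because an active path exists, X2 and X5 are not d-separated.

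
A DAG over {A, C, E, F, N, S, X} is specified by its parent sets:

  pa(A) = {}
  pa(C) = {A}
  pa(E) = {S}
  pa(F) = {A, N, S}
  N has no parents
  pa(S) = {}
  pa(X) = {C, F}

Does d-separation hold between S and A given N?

Yes

There are 2 undirected paths between S and A; checking each against the conditioning set {N}:
  1. S → F → X ← C ← A — F:chain[open]; X:collider[blocks]; C:chain[open] ⇒ blocked
  2. S → F ← A — F:collider[blocks] ⇒ blocked
All paths are blocked; S ⊥ A | {N} holds.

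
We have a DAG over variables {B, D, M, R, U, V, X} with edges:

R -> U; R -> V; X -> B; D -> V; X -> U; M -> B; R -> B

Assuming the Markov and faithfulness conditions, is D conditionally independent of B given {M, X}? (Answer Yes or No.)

Yes

There are 2 undirected paths between D and B; checking each against the conditioning set {M, X}:
Path 1: D → V ← R → B
  V is a collider here and neither V nor any of its descendants is conditioned on, so the collider stays closed — the path is blocked at V.
Path 2: D → V ← R → U ← X → B
  V is a collider here and neither V nor any of its descendants is conditioned on, so the collider stays closed — the path is blocked at V.
All paths are blocked; D ⊥ B | {M, X} holds.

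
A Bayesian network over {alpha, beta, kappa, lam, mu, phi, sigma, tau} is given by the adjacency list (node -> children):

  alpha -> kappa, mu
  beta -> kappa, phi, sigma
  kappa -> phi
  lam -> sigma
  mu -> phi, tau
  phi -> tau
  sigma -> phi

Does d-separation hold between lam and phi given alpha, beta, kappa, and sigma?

Yes

We examine all 5 paths between lam and phi:
Path 1: lam → sigma ← beta → phi
  beta is a fork here and beta is conditioned on, so the path is blocked at beta.
Path 2: lam → sigma ← beta → kappa ← alpha → mu → phi
  beta is a fork here and beta is conditioned on, so the path is blocked at beta.
Path 3: lam → sigma ← beta → kappa ← alpha → mu → tau ← phi
  beta is a fork here and beta is conditioned on, so the path is blocked at beta.
Path 4: lam → sigma ← beta → kappa → phi
  beta is a fork here and beta is conditioned on, so the path is blocked at beta.
Path 5: lam → sigma → phi
  sigma is a chain here and sigma is conditioned on, so the path is blocked at sigma.
Since every path is blocked, d-separation holds.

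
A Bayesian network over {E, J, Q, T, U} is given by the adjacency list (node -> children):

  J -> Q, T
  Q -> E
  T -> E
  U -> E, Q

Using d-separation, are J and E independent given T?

Enumerating the 3 paths from J to E and testing each for blocking by {T}:
Path 1: J → T → E
  T is a chain here and T is conditioned on, so the path is blocked at T.
Path 2: J → Q → E
  Q is a chain and Q is not conditioned on — no node blocks this path, so it is active.
Path 3: J → Q ← U → E
  Q is a collider here and neither Q nor any of its descendants is conditioned on, so the collider stays closed — the path is blocked at Q.
Since the path J → Q → E is active, J and E are not d-separated given {T}.

No — J and E are not d-separated given {T}.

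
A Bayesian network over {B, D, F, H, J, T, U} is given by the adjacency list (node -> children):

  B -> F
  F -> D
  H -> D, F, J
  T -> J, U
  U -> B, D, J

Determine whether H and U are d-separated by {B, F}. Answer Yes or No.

We examine all 6 paths between H and U:
  1. H → F → D ← U — F:chain[blocks]; D:collider[blocks] ⇒ blocked
  2. H → F ← B ← U — F:collider[open]; B:chain[blocks] ⇒ blocked
  3. H → D ← F ← B ← U — D:collider[blocks]; F:chain[blocks]; B:chain[blocks] ⇒ blocked
  4. H → D ← U — D:collider[blocks] ⇒ blocked
  5. H → J ← T → U — J:collider[blocks]; T:fork[open] ⇒ blocked
  6. H → J ← U — J:collider[blocks] ⇒ blocked
All paths are blocked; H ⊥ U | {B, F} holds.

Yes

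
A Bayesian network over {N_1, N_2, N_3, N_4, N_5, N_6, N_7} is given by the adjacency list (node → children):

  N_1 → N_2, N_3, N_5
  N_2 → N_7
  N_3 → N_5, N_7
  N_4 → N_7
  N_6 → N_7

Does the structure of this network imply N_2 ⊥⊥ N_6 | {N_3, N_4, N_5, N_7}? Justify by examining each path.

No — N_2 and N_6 are not d-separated given {N_3, N_4, N_5, N_7}.

We examine all 3 paths between N_2 and N_6:
Path 1: N_2 → N_7 ← N_6
  N_7 is a collider and N_7 is conditioned on, which opens it — no node blocks this path, so it is active.
Path 2: N_2 ← N_1 → N_3 → N_7 ← N_6
  N_3 is a chain here and N_3 is conditioned on, so the path is blocked at N_3.
Path 3: N_2 ← N_1 → N_5 ← N_3 → N_7 ← N_6
  N_3 is a fork here and N_3 is conditioned on, so the path is blocked at N_3.
At least one path is unblocked, so d-separation fails.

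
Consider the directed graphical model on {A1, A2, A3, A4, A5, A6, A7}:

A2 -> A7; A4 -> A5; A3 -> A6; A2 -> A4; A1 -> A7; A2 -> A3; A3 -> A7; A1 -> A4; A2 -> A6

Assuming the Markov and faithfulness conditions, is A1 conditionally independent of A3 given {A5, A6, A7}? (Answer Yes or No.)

No — A1 and A3 are not d-separated given {A5, A6, A7}.

We examine all 6 paths between A1 and A3:
Path 1: A1 → A7 ← A2 → A6 ← A3
  A7 is a collider and A7 is conditioned on, which opens it; A2 is a fork and A2 is not conditioned on; A6 is a collider and A6 is conditioned on, which opens it — no node blocks this path, so it is active.
Path 2: A1 → A7 ← A2 → A3
  A7 is a collider and A7 is conditioned on, which opens it; A2 is a fork and A2 is not conditioned on — no node blocks this path, so it is active.
Path 3: A1 → A7 ← A3
  A7 is a collider and A7 is conditioned on, which opens it — no node blocks this path, so it is active.
Path 4: A1 → A4 ← A2 → A7 ← A3
  A4 is a collider and its descendant A5 is conditioned on, which opens it; A2 is a fork and A2 is not conditioned on; A7 is a collider and A7 is conditioned on, which opens it — no node blocks this path, so it is active.
Path 5: A1 → A4 ← A2 → A6 ← A3
  A4 is a collider and its descendant A5 is conditioned on, which opens it; A2 is a fork and A2 is not conditioned on; A6 is a collider and A6 is conditioned on, which opens it — no node blocks this path, so it is active.
Path 6: A1 → A4 ← A2 → A3
  A4 is a collider and its descendant A5 is conditioned on, which opens it; A2 is a fork and A2 is not conditioned on — no node blocks this path, so it is active.
Since the path A1 → A7 ← A2 → A6 ← A3 is active, A1 and A3 are not d-separated given {A5, A6, A7}.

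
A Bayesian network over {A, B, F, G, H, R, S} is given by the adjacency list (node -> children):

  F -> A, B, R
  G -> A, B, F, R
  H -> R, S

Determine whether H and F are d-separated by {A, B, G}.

There are 4 undirected paths between H and F; checking each against the conditioning set {A, B, G}:
  1. H → R ← F — R:collider[blocks] ⇒ blocked
  2. H → R ← G → F — R:collider[blocks]; G:fork[blocks] ⇒ blocked
  3. H → R ← G → B ← F — R:collider[blocks]; G:fork[blocks]; B:collider[open] ⇒ blocked
  4. H → R ← G → A ← F — R:collider[blocks]; G:fork[blocks]; A:collider[open] ⇒ blocked
Every path is blocked, so H and F are d-separated given {A, B, G}.

Yes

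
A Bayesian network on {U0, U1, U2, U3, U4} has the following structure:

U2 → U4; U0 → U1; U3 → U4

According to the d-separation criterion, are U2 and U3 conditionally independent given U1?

Yes

Only one path connects U2 and U3:
Path 1: U2 → U4 ← U3
  U4 is a collider here and neither U4 nor any of its descendants is conditioned on, so the collider stays closed — the path is blocked at U4.
Since every path is blocked, d-separation holds.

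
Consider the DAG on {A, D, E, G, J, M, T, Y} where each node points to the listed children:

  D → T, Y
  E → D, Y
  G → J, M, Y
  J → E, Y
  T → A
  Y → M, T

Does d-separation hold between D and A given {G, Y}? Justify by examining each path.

No — D and A are not d-separated given {G, Y}.

There are 6 undirected paths between D and A; checking each against the conditioning set {G, Y}:
Path 1: D → Y → T → A
  Y is a chain here and Y is conditioned on, so the path is blocked at Y.
Path 2: D → T → A
  T is a chain and T is not conditioned on — no node blocks this path, so it is active.
Path 3: D ← E ← J ← G → M ← Y → T → A
  G is a fork here and G is conditioned on, so the path is blocked at G.
Path 4: D ← E ← J ← G → Y → T → A
  G is a fork here and G is conditioned on, so the path is blocked at G.
Path 5: D ← E ← J → Y → T → A
  Y is a chain here and Y is conditioned on, so the path is blocked at Y.
Path 6: D ← E → Y → T → A
  Y is a chain here and Y is conditioned on, so the path is blocked at Y.
At least one path is unblocked, so d-separation fails.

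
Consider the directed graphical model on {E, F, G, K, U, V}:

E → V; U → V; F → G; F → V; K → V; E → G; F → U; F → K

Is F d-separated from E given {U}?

Yes

We examine all 4 paths between F and E:
Path 1: F → K → V ← E
  V is a collider here and neither V nor any of its descendants is conditioned on, so the collider stays closed — the path is blocked at V.
Path 2: F → U → V ← E
  U is a chain here and U is conditioned on, so the path is blocked at U.
Path 3: F → V ← E
  V is a collider here and neither V nor any of its descendants is conditioned on, so the collider stays closed — the path is blocked at V.
Path 4: F → G ← E
  G is a collider here and neither G nor any of its descendants is conditioned on, so the collider stays closed — the path is blocked at G.
All paths are blocked; F ⊥ E | {U} holds.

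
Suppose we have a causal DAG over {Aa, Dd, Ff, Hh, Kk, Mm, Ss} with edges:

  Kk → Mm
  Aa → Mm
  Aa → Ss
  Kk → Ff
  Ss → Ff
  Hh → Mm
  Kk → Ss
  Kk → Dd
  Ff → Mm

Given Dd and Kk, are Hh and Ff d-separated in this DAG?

Yes

5 paths connect Hh and Ff; each must be blocked for d-separation to hold:
  1. Hh → Mm ← Aa → Ss ← Kk → Ff — Mm:collider[blocks]; Aa:fork[open]; Ss:collider[blocks]; Kk:fork[blocks] ⇒ blocked
  2. Hh → Mm ← Aa → Ss → Ff — Mm:collider[blocks]; Aa:fork[open]; Ss:chain[open] ⇒ blocked
  3. Hh → Mm ← Kk → Ff — Mm:collider[blocks]; Kk:fork[blocks] ⇒ blocked
  4. Hh → Mm ← Kk → Ss → Ff — Mm:collider[blocks]; Kk:fork[blocks]; Ss:chain[open] ⇒ blocked
  5. Hh → Mm ← Ff — Mm:collider[blocks] ⇒ blocked
All paths are blocked; Hh ⊥ Ff | {Dd, Kk} holds.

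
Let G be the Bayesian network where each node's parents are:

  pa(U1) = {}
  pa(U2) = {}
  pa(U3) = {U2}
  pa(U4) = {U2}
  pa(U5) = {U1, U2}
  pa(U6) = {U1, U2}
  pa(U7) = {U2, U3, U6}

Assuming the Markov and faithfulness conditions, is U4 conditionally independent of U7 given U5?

No

4 paths connect U4 and U7; each must be blocked for d-separation to hold:
Path 1: U4 ← U2 → U6 → U7
  U2 is a fork and U2 is not conditioned on; U6 is a chain and U6 is not conditioned on — no node blocks this path, so it is active.
Path 2: U4 ← U2 → U7
  U2 is a fork and U2 is not conditioned on — no node blocks this path, so it is active.
Path 3: U4 ← U2 → U5 ← U1 → U6 → U7
  U2 is a fork and U2 is not conditioned on; U5 is a collider and U5 is conditioned on, which opens it; U1 is a fork and U1 is not conditioned on; U6 is a chain and U6 is not conditioned on — no node blocks this path, so it is active.
Path 4: U4 ← U2 → U3 → U7
  U2 is a fork and U2 is not conditioned on; U3 is a chain and U3 is not conditioned on — no node blocks this path, so it is active.
At least one path is unblocked, so d-separation fails.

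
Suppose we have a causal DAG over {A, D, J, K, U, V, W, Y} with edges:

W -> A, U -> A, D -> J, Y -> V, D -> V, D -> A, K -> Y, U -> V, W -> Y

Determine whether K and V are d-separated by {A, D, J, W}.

No

Enumerating the 3 paths from K to V and testing each for blocking by {A, D, J, W}:
Path 1: K → Y ← W → A ← D → V
  Y is a collider here and neither Y nor any of its descendants is conditioned on, so the collider stays closed — the path is blocked at Y.
Path 2: K → Y ← W → A ← U → V
  Y is a collider here and neither Y nor any of its descendants is conditioned on, so the collider stays closed — the path is blocked at Y.
Path 3: K → Y → V
  Y is a chain and Y is not conditioned on — no node blocks this path, so it is active.
At least one path is unblocked, so d-separation fails.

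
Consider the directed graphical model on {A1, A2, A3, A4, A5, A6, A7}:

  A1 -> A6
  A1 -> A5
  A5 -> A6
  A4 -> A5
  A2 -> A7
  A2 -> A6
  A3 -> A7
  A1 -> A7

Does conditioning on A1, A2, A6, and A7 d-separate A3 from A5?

Yes — A3 and A5 are d-separated given {A1, A2, A6, A7}.

There are 4 undirected paths between A3 and A5; checking each against the conditioning set {A1, A2, A6, A7}:
Path 1: A3 → A7 ← A2 → A6 ← A5
  A2 is a fork here and A2 is conditioned on, so the path is blocked at A2.
Path 2: A3 → A7 ← A2 → A6 ← A1 → A5
  A2 is a fork here and A2 is conditioned on, so the path is blocked at A2.
Path 3: A3 → A7 ← A1 → A5
  A1 is a fork here and A1 is conditioned on, so the path is blocked at A1.
Path 4: A3 → A7 ← A1 → A6 ← A5
  A1 is a fork here and A1 is conditioned on, so the path is blocked at A1.
Since every path is blocked, d-separation holds.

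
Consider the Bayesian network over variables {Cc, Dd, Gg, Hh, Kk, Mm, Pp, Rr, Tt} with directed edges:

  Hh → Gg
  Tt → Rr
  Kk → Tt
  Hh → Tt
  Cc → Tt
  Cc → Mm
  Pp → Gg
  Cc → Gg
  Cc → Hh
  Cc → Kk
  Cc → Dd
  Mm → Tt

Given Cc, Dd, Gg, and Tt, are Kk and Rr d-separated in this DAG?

Enumerating the 5 paths from Kk to Rr and testing each for blocking by {Cc, Dd, Gg, Tt}:
Path 1: Kk → Tt → Rr
  Tt is a chain here and Tt is conditioned on, so the path is blocked at Tt.
Path 2: Kk ← Cc → Tt → Rr
  Cc is a fork here and Cc is conditioned on, so the path is blocked at Cc.
Path 3: Kk ← Cc → Gg ← Hh → Tt → Rr
  Cc is a fork here and Cc is conditioned on, so the path is blocked at Cc.
Path 4: Kk ← Cc → Hh → Tt → Rr
  Cc is a fork here and Cc is conditioned on, so the path is blocked at Cc.
Path 5: Kk ← Cc → Mm → Tt → Rr
  Cc is a fork here and Cc is conditioned on, so the path is blocked at Cc.
Since every path is blocked, d-separation holds.

Yes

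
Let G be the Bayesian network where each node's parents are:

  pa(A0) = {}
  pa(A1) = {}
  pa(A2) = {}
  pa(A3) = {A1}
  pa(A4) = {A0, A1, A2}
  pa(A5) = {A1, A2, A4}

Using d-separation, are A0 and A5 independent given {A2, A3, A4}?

There are 3 undirected paths between A0 and A5; checking each against the conditioning set {A2, A3, A4}:
Path 1: A0 → A4 ← A1 → A5
  A4 is a collider and A4 is conditioned on, which opens it; A1 is a fork and A1 is not conditioned on — no node blocks this path, so it is active.
Path 2: A0 → A4 → A5
  A4 is a chain here and A4 is conditioned on, so the path is blocked at A4.
Path 3: A0 → A4 ← A2 → A5
  A2 is a fork here and A2 is conditioned on, so the path is blocked at A2.
At least one path is unblocked, so d-separation fails.

No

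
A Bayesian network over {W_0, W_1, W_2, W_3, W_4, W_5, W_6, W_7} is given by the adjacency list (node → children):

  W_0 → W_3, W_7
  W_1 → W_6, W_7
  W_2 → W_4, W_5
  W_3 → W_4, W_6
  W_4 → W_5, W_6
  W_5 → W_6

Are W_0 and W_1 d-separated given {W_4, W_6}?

No

There are 5 undirected paths between W_0 and W_1; checking each against the conditioning set {W_4, W_6}:
Path 1: W_0 → W_7 ← W_1
  W_7 is a collider here and neither W_7 nor any of its descendants is conditioned on, so the collider stays closed — the path is blocked at W_7.
Path 2: W_0 → W_3 → W_4 → W_6 ← W_1
  W_4 is a chain here and W_4 is conditioned on, so the path is blocked at W_4.
Path 3: W_0 → W_3 → W_4 → W_5 → W_6 ← W_1
  W_4 is a chain here and W_4 is conditioned on, so the path is blocked at W_4.
Path 4: W_0 → W_3 → W_4 ← W_2 → W_5 → W_6 ← W_1
  W_3 is a chain and W_3 is not conditioned on; W_4 is a collider and W_4 is conditioned on, which opens it; W_2 is a fork and W_2 is not conditioned on; W_5 is a chain and W_5 is not conditioned on; W_6 is a collider and W_6 is conditioned on, which opens it — no node blocks this path, so it is active.
Path 5: W_0 → W_3 → W_6 ← W_1
  W_3 is a chain and W_3 is not conditioned on; W_6 is a collider and W_6 is conditioned on, which opens it — no node blocks this path, so it is active.
Since the path W_0 → W_3 → W_4 ← W_2 → W_5 → W_6 ← W_1 is active, W_0 and W_1 are not d-separated given {W_4, W_6}.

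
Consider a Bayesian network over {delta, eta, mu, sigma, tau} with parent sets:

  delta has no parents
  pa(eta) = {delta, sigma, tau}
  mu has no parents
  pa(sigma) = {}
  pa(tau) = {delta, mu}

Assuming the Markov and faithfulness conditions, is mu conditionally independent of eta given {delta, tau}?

There are 2 undirected paths between mu and eta; checking each against the conditioning set {delta, tau}:
  1. mu → tau → eta — tau:chain[blocks] ⇒ blocked
  2. mu → tau ← delta → eta — tau:collider[open]; delta:fork[blocks] ⇒ blocked
Since every path is blocked, d-separation holds.

Yes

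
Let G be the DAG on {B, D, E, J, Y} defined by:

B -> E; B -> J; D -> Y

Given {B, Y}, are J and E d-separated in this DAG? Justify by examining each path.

Yes

The only undirected path from J to E is:
  1. J ← B → E — B:fork[blocks] ⇒ blocked
All paths are blocked; J ⊥ E | {B, Y} holds.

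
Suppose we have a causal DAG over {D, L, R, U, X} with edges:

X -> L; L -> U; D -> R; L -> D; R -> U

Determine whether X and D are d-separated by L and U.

There are 2 undirected paths between X and D; checking each against the conditioning set {L, U}:
Path 1: X → L → D
  L is a chain here and L is conditioned on, so the path is blocked at L.
Path 2: X → L → U ← R ← D
  L is a chain here and L is conditioned on, so the path is blocked at L.
All paths are blocked; X ⊥ D | {L, U} holds.

Yes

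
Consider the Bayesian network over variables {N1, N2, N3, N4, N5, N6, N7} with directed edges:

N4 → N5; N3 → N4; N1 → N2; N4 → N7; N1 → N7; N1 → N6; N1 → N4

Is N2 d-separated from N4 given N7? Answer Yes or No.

2 paths connect N2 and N4; each must be blocked for d-separation to hold:
Path 1: N2 ← N1 → N4
  N1 is a fork and N1 is not conditioned on — no node blocks this path, so it is active.
Path 2: N2 ← N1 → N7 ← N4
  N1 is a fork and N1 is not conditioned on; N7 is a collider and N7 is conditioned on, which opens it — no node blocks this path, so it is active.
Since the path N2 ← N1 → N4 is active, N2 and N4 are not d-separated given {N7}.

No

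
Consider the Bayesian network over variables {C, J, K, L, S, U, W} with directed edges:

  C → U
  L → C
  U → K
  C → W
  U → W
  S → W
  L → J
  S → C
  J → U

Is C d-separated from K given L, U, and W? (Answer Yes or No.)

Yes — C and K are d-separated given {L, U, W}.

Enumerating the 4 paths from C to K and testing each for blocking by {L, U, W}:
  1. C → U → K — U:chain[blocks] ⇒ blocked
  2. C ← L → J → U → K — L:fork[blocks]; J:chain[open]; U:chain[blocks] ⇒ blocked
  3. C ← S → W ← U → K — S:fork[open]; W:collider[open]; U:fork[blocks] ⇒ blocked
  4. C → W ← U → K — W:collider[open]; U:fork[blocks] ⇒ blocked
Since every path is blocked, d-separation holds.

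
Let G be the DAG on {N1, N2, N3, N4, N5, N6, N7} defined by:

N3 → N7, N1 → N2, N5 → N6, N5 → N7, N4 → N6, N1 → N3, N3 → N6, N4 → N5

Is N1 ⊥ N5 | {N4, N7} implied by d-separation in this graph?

No

There are 3 undirected paths between N1 and N5; checking each against the conditioning set {N4, N7}:
  1. N1 → N3 → N6 ← N5 — N3:chain[open]; N6:collider[blocks] ⇒ blocked
  2. N1 → N3 → N6 ← N4 → N5 — N3:chain[open]; N6:collider[blocks]; N4:fork[blocks] ⇒ blocked
  3. N1 → N3 → N7 ← N5 — N3:chain[open]; N7:collider[open] ⇒ active
At least one path is unblocked, so d-separation fails.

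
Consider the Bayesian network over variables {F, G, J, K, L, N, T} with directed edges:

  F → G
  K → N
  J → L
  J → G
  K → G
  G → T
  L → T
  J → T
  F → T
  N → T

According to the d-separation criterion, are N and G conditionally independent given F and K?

Yes — N and G are d-separated given {F, K}.

Enumerating the 5 paths from N to G and testing each for blocking by {F, K}:
  1. N ← K → G — K:fork[blocks] ⇒ blocked
  2. N → T ← L ← J → G — T:collider[blocks]; L:chain[open]; J:fork[open] ⇒ blocked
  3. N → T ← F → G — T:collider[blocks]; F:fork[blocks] ⇒ blocked
  4. N → T ← J → G — T:collider[blocks]; J:fork[open] ⇒ blocked
  5. N → T ← G — T:collider[blocks] ⇒ blocked
Since every path is blocked, d-separation holds.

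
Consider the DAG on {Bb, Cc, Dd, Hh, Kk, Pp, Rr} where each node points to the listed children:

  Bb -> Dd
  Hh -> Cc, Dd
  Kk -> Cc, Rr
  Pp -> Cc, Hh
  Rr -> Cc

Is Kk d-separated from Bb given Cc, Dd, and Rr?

4 paths connect Kk and Bb; each must be blocked for d-separation to hold:
  1. Kk → Cc ← Hh → Dd ← Bb — Cc:collider[open]; Hh:fork[open]; Dd:collider[open] ⇒ active
  2. Kk → Cc ← Pp → Hh → Dd ← Bb — Cc:collider[open]; Pp:fork[open]; Hh:chain[open]; Dd:collider[open] ⇒ active
  3. Kk → Rr → Cc ← Hh → Dd ← Bb — Rr:chain[blocks]; Cc:collider[open]; Hh:fork[open]; Dd:collider[open] ⇒ blocked
  4. Kk → Rr → Cc ← Pp → Hh → Dd ← Bb — Rr:chain[blocks]; Cc:collider[open]; Pp:fork[open]; Hh:chain[open]; Dd:collider[open] ⇒ blocked
Since the path Kk → Cc ← Hh → Dd ← Bb is active, Kk and Bb are not d-separated given {Cc, Dd, Rr}.

No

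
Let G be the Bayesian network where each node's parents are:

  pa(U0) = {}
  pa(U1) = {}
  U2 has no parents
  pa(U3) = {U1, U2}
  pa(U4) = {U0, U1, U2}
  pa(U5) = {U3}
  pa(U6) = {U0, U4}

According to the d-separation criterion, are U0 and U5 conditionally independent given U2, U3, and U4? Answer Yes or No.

4 paths connect U0 and U5; each must be blocked for d-separation to hold:
  1. U0 → U6 ← U4 ← U2 → U3 → U5 — U6:collider[blocks]; U4:chain[blocks]; U2:fork[blocks]; U3:chain[blocks] ⇒ blocked
  2. U0 → U6 ← U4 ← U1 → U3 → U5 — U6:collider[blocks]; U4:chain[blocks]; U1:fork[open]; U3:chain[blocks] ⇒ blocked
  3. U0 → U4 ← U2 → U3 → U5 — U4:collider[open]; U2:fork[blocks]; U3:chain[blocks] ⇒ blocked
  4. U0 → U4 ← U1 → U3 → U5 — U4:collider[open]; U1:fork[open]; U3:chain[blocks] ⇒ blocked
Since every path is blocked, d-separation holds.

Yes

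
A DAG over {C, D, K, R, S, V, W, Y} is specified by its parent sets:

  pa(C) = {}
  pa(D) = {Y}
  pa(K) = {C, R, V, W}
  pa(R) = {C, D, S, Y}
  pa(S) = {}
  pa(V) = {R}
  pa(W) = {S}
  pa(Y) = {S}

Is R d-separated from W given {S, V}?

We examine all 6 paths between R and W:
  1. R ← Y ← S → W — Y:chain[open]; S:fork[blocks] ⇒ blocked
  2. R → K ← W — K:collider[blocks] ⇒ blocked
  3. R ← S → W — S:fork[blocks] ⇒ blocked
  4. R ← C → K ← W — C:fork[open]; K:collider[blocks] ⇒ blocked
  5. R → V → K ← W — V:chain[blocks]; K:collider[blocks] ⇒ blocked
  6. R ← D ← Y ← S → W — D:chain[open]; Y:chain[open]; S:fork[blocks] ⇒ blocked
All paths are blocked; R ⊥ W | {S, V} holds.

Yes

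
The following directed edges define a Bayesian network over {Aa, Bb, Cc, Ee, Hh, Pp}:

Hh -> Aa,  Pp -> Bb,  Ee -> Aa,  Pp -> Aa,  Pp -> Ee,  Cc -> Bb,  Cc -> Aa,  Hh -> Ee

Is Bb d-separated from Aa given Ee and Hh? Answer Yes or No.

We examine all 4 paths between Bb and Aa:
Path 1: Bb ← Pp → Ee ← Hh → Aa
  Hh is a fork here and Hh is conditioned on, so the path is blocked at Hh.
Path 2: Bb ← Pp → Ee → Aa
  Ee is a chain here and Ee is conditioned on, so the path is blocked at Ee.
Path 3: Bb ← Pp → Aa
  Pp is a fork and Pp is not conditioned on — no node blocks this path, so it is active.
Path 4: Bb ← Cc → Aa
  Cc is a fork and Cc is not conditioned on — no node blocks this path, so it is active.
Since the path Bb ← Pp → Aa is active, Bb and Aa are not d-separated given {Ee, Hh}.

No — Bb and Aa are not d-separated given {Ee, Hh}.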